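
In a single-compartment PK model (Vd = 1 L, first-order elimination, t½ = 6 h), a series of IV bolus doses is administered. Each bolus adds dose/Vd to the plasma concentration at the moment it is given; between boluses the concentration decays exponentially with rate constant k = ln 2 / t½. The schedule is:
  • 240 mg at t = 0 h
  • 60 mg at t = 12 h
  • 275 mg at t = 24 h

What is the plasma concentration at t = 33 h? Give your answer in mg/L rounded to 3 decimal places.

107.834 mg/L

k = ln 2 / 6 = 0.11552 per h
Dose 1 (240 mg at t=0 h): 240·exp(−0.11552·33) = 5.303 mg/L
Dose 2 (60 mg at t=12 h): 60·exp(−0.11552·21) = 5.303 mg/L
Dose 3 (275 mg at t=24 h): 275·exp(−0.11552·9) = 97.227 mg/L
C(33) = 5.303 + 5.303 + 97.227 = 107.834 mg/L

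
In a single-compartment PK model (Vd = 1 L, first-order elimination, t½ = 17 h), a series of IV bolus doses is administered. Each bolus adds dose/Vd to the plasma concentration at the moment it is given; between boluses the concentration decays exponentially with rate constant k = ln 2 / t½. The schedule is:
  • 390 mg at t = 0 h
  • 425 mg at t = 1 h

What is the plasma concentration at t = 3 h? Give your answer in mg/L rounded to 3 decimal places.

k = ln 2 / 17 = 0.04077 per h
Dose 1 (390 mg at t=0 h): 390·exp(−0.04077·3) = 345.097 mg/L
Dose 2 (425 mg at t=1 h): 425·exp(−0.04077·2) = 391.718 mg/L
C(3) = 345.097 + 391.718 = 736.815 mg/L

736.815 mg/L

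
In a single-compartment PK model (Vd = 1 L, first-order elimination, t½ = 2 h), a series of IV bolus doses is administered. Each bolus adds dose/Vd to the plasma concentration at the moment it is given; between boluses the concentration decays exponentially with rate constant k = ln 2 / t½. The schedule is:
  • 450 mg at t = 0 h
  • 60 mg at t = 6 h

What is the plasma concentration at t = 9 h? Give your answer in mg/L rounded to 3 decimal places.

41.101 mg/L

k = ln 2 / 2 = 0.34657 per h
Dose 1 (450 mg at t=0 h): 450·exp(−0.34657·9) = 19.887 mg/L
Dose 2 (60 mg at t=6 h): 60·exp(−0.34657·3) = 21.213 mg/L
C(9) = 19.887 + 21.213 = 41.101 mg/L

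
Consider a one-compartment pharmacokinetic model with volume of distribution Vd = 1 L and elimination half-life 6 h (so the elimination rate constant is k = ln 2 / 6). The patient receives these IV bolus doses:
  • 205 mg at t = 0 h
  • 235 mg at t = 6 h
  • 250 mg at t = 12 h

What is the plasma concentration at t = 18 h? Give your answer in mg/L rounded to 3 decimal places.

k = ln 2 / 6 = 0.11552 per h
Dose 1 (205 mg at t=0 h): 205·exp(−0.11552·18) = 25.625 mg/L
Dose 2 (235 mg at t=6 h): 235·exp(−0.11552·12) = 58.750 mg/L
Dose 3 (250 mg at t=12 h): 250·exp(−0.11552·6) = 125.000 mg/L
C(18) = 25.625 + 58.750 + 125.000 = 209.375 mg/L

209.375 mg/L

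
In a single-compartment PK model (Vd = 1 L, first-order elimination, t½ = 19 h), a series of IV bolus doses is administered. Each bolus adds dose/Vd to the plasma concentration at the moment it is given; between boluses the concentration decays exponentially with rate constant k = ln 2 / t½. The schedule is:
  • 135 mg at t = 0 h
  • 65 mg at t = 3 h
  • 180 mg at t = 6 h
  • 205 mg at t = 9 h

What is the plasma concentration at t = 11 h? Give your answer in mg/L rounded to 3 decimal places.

k = ln 2 / 19 = 0.03648 per h
Dose 1 (135 mg at t=0 h): 135·exp(−0.03648·11) = 90.376 mg/L
Dose 2 (65 mg at t=3 h): 65·exp(−0.03648·8) = 48.547 mg/L
Dose 3 (180 mg at t=6 h): 180·exp(−0.03648·5) = 149.987 mg/L
Dose 4 (205 mg at t=9 h): 205·exp(−0.03648·2) = 190.575 mg/L
C(11) = 90.376 + 48.547 + 149.987 + 190.575 = 479.486 mg/L

479.486 mg/L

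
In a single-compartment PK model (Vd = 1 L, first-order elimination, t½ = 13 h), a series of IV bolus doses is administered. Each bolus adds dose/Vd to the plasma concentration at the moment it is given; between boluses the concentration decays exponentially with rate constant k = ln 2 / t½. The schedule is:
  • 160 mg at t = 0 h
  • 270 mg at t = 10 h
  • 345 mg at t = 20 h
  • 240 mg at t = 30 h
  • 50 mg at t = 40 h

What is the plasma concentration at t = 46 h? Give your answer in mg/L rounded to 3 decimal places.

278.197 mg/L

k = ln 2 / 13 = 0.05332 per h
Dose 1 (160 mg at t=0 h): 160·exp(−0.05332·46) = 13.770 mg/L
Dose 2 (270 mg at t=10 h): 270·exp(−0.05332·36) = 39.604 mg/L
Dose 3 (345 mg at t=20 h): 345·exp(−0.05332·26) = 86.250 mg/L
Dose 4 (240 mg at t=30 h): 240·exp(−0.05332·16) = 102.262 mg/L
Dose 5 (50 mg at t=40 h): 50·exp(−0.05332·6) = 36.311 mg/L
C(46) = 13.770 + 39.604 + 86.250 + 102.262 + 36.311 = 278.197 mg/L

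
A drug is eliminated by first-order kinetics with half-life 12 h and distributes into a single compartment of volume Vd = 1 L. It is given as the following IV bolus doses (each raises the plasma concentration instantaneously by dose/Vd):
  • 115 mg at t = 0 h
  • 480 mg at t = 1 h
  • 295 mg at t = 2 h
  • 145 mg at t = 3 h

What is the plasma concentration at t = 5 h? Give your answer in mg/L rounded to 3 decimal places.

844.374 mg/L

k = ln 2 / 12 = 0.05776 per h
Dose 1 (115 mg at t=0 h): 115·exp(−0.05776·5) = 86.153 mg/L
Dose 2 (480 mg at t=1 h): 480·exp(−0.05776·4) = 380.976 mg/L
Dose 3 (295 mg at t=2 h): 295·exp(−0.05776·3) = 248.064 mg/L
Dose 4 (145 mg at t=3 h): 145·exp(−0.05776·2) = 129.180 mg/L
C(5) = 86.153 + 380.976 + 248.064 + 129.180 = 844.374 mg/L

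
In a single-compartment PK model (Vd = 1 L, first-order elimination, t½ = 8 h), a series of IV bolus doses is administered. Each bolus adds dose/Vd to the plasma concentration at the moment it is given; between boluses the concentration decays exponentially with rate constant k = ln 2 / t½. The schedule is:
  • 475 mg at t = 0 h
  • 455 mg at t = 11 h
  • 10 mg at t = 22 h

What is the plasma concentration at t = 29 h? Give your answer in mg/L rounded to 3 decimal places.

k = ln 2 / 8 = 0.08664 per h
Dose 1 (475 mg at t=0 h): 475·exp(−0.08664·29) = 38.500 mg/L
Dose 2 (455 mg at t=11 h): 455·exp(−0.08664·18) = 95.652 mg/L
Dose 3 (10 mg at t=22 h): 10·exp(−0.08664·7) = 5.453 mg/L
C(29) = 38.500 + 95.652 + 5.453 = 139.604 mg/L

139.604 mg/L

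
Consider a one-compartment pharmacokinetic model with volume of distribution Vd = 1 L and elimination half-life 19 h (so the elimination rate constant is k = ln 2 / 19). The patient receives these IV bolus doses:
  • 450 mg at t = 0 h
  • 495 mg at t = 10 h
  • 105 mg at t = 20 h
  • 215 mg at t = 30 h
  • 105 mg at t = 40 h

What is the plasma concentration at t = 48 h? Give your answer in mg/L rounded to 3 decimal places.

429.585 mg/L

k = ln 2 / 19 = 0.03648 per h
Dose 1 (450 mg at t=0 h): 450·exp(−0.03648·48) = 78.112 mg/L
Dose 2 (495 mg at t=10 h): 495·exp(−0.03648·38) = 123.750 mg/L
Dose 3 (105 mg at t=20 h): 105·exp(−0.03648·28) = 37.806 mg/L
Dose 4 (215 mg at t=30 h): 215·exp(−0.03648·18) = 111.494 mg/L
Dose 5 (105 mg at t=40 h): 105·exp(−0.03648·8) = 78.422 mg/L
C(48) = 78.112 + 123.750 + 37.806 + 111.494 + 78.422 = 429.585 mg/L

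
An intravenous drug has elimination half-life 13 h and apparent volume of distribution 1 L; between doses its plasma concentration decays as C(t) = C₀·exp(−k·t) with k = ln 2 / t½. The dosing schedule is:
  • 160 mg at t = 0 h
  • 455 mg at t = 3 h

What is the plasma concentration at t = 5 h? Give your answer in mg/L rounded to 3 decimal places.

531.535 mg/L

k = ln 2 / 13 = 0.05332 per h
Dose 1 (160 mg at t=0 h): 160·exp(−0.05332·5) = 122.557 mg/L
Dose 2 (455 mg at t=3 h): 455·exp(−0.05332·2) = 408.977 mg/L
C(5) = 122.557 + 408.977 = 531.535 mg/L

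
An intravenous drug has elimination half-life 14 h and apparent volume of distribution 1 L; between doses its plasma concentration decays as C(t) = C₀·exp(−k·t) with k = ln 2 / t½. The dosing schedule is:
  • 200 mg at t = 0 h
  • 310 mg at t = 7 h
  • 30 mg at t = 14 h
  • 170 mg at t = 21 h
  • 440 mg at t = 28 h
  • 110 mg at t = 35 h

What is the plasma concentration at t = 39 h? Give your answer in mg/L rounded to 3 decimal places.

516.474 mg/L

k = ln 2 / 14 = 0.04951 per h
Dose 1 (200 mg at t=0 h): 200·exp(−0.04951·39) = 29.003 mg/L
Dose 2 (310 mg at t=7 h): 310·exp(−0.04951·32) = 63.576 mg/L
Dose 3 (30 mg at t=14 h): 30·exp(−0.04951·25) = 8.701 mg/L
Dose 4 (170 mg at t=21 h): 170·exp(−0.04951·18) = 69.729 mg/L
Dose 5 (440 mg at t=28 h): 440·exp(−0.04951·11) = 255.228 mg/L
Dose 6 (110 mg at t=35 h): 110·exp(−0.04951·4) = 90.237 mg/L
C(39) = 29.003 + 63.576 + 8.701 + 69.729 + 255.228 + 90.237 = 516.474 mg/L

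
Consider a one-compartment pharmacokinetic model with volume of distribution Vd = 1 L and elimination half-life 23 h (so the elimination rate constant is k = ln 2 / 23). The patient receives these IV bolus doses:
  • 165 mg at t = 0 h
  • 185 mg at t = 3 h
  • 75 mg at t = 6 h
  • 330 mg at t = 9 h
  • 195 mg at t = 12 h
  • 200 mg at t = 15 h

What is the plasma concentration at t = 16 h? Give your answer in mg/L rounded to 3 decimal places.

916.548 mg/L

k = ln 2 / 23 = 0.03014 per h
Dose 1 (165 mg at t=0 h): 165·exp(−0.03014·16) = 101.876 mg/L
Dose 2 (185 mg at t=3 h): 185·exp(−0.03014·13) = 125.033 mg/L
Dose 3 (75 mg at t=6 h): 75·exp(−0.03014·10) = 55.485 mg/L
Dose 4 (330 mg at t=9 h): 330·exp(−0.03014·7) = 267.237 mg/L
Dose 5 (195 mg at t=12 h): 195·exp(−0.03014·4) = 172.855 mg/L
Dose 6 (200 mg at t=15 h): 200·exp(−0.03014·1) = 194.063 mg/L
C(16) = 101.876 + 125.033 + 55.485 + 267.237 + 172.855 + 194.063 = 916.548 mg/L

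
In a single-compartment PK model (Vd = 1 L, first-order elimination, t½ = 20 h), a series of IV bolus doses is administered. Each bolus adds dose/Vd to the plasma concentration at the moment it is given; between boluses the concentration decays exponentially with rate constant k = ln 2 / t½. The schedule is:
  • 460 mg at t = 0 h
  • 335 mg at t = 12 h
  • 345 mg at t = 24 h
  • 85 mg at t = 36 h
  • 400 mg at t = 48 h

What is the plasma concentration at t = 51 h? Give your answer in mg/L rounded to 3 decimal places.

711.633 mg/L

k = ln 2 / 20 = 0.03466 per h
Dose 1 (460 mg at t=0 h): 460·exp(−0.03466·51) = 78.547 mg/L
Dose 2 (335 mg at t=12 h): 335·exp(−0.03466·39) = 86.703 mg/L
Dose 3 (345 mg at t=24 h): 345·exp(−0.03466·27) = 135.341 mg/L
Dose 4 (85 mg at t=36 h): 85·exp(−0.03466·15) = 50.541 mg/L
Dose 5 (400 mg at t=48 h): 400·exp(−0.03466·3) = 360.500 mg/L
C(51) = 78.547 + 86.703 + 135.341 + 50.541 + 360.500 = 711.633 mg/L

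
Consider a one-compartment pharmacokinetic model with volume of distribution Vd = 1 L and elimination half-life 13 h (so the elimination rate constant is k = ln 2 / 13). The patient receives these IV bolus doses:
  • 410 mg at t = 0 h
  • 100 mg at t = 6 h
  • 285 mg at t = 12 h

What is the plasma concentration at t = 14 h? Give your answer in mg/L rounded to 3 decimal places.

k = ln 2 / 13 = 0.05332 per h
Dose 1 (410 mg at t=0 h): 410·exp(−0.05332·14) = 194.356 mg/L
Dose 2 (100 mg at t=6 h): 100·exp(−0.05332·8) = 65.276 mg/L
Dose 3 (285 mg at t=12 h): 285·exp(−0.05332·2) = 256.173 mg/L
C(14) = 194.356 + 65.276 + 256.173 = 515.804 mg/L

515.804 mg/L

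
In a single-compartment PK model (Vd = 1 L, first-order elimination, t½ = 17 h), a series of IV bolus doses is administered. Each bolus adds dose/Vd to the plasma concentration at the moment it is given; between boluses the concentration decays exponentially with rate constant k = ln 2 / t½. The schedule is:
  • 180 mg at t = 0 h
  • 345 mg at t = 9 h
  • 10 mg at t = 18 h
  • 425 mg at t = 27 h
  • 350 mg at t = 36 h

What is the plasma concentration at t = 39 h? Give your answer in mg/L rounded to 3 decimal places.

712.734 mg/L

k = ln 2 / 17 = 0.04077 per h
Dose 1 (180 mg at t=0 h): 180·exp(−0.04077·39) = 36.701 mg/L
Dose 2 (345 mg at t=9 h): 345·exp(−0.04077·30) = 101.529 mg/L
Dose 3 (10 mg at t=18 h): 10·exp(−0.04077·21) = 4.248 mg/L
Dose 4 (425 mg at t=27 h): 425·exp(−0.04077·12) = 260.554 mg/L
Dose 5 (350 mg at t=36 h): 350·exp(−0.04077·3) = 309.703 mg/L
C(39) = 36.701 + 101.529 + 4.248 + 260.554 + 309.703 = 712.734 mg/L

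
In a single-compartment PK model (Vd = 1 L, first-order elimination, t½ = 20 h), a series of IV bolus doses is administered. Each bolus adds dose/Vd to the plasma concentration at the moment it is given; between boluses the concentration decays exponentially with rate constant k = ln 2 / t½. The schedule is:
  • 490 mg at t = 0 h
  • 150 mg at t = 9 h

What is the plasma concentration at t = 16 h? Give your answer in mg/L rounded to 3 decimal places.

k = ln 2 / 20 = 0.03466 per h
Dose 1 (490 mg at t=0 h): 490·exp(−0.03466·16) = 281.431 mg/L
Dose 2 (150 mg at t=9 h): 150·exp(−0.03466·7) = 117.688 mg/L
C(16) = 281.431 + 117.688 = 399.119 mg/L

399.119 mg/L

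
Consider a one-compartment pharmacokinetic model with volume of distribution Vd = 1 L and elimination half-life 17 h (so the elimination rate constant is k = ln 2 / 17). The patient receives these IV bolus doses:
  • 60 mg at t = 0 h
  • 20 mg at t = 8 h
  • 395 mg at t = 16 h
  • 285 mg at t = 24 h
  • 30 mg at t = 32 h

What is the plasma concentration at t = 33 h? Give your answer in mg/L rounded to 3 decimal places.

k = ln 2 / 17 = 0.04077 per h
Dose 1 (60 mg at t=0 h): 60·exp(−0.04077·33) = 15.624 mg/L
Dose 2 (20 mg at t=8 h): 20·exp(−0.04077·25) = 7.217 mg/L
Dose 3 (395 mg at t=16 h): 395·exp(−0.04077·17) = 197.500 mg/L
Dose 4 (285 mg at t=24 h): 285·exp(−0.04077·9) = 197.459 mg/L
Dose 5 (30 mg at t=32 h): 30·exp(−0.04077·1) = 28.801 mg/L
C(33) = 15.624 + 7.217 + 197.500 + 197.459 + 28.801 = 446.601 mg/L

446.601 mg/L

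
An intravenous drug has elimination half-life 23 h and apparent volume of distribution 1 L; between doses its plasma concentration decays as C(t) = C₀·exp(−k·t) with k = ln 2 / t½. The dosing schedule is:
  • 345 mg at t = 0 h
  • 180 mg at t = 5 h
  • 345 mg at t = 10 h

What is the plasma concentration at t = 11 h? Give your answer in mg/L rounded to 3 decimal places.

732.639 mg/L

k = ln 2 / 23 = 0.03014 per h
Dose 1 (345 mg at t=0 h): 345·exp(−0.03014·11) = 247.656 mg/L
Dose 2 (180 mg at t=5 h): 180·exp(−0.03014·6) = 150.225 mg/L
Dose 3 (345 mg at t=10 h): 345·exp(−0.03014·1) = 334.758 mg/L
C(11) = 247.656 + 150.225 + 334.758 = 732.639 mg/L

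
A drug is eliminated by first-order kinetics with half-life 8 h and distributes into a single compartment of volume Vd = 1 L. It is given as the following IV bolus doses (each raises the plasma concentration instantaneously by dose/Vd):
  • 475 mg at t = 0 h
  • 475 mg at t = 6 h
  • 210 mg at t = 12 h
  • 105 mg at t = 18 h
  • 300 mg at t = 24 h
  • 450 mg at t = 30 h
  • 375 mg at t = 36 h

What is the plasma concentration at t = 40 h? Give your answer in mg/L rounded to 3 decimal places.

603.344 mg/L

k = ln 2 / 8 = 0.08664 per h
Dose 1 (475 mg at t=0 h): 475·exp(−0.08664·40) = 14.844 mg/L
Dose 2 (475 mg at t=6 h): 475·exp(−0.08664·34) = 24.964 mg/L
Dose 3 (210 mg at t=12 h): 210·exp(−0.08664·28) = 18.562 mg/L
Dose 4 (105 mg at t=18 h): 105·exp(−0.08664·22) = 15.608 mg/L
Dose 5 (300 mg at t=24 h): 300·exp(−0.08664·16) = 75.000 mg/L
Dose 6 (450 mg at t=30 h): 450·exp(−0.08664·10) = 189.202 mg/L
Dose 7 (375 mg at t=36 h): 375·exp(−0.08664·4) = 265.165 mg/L
C(40) = 14.844 + 24.964 + 18.562 + 15.608 + 75.000 + 189.202 + 265.165 = 603.344 mg/L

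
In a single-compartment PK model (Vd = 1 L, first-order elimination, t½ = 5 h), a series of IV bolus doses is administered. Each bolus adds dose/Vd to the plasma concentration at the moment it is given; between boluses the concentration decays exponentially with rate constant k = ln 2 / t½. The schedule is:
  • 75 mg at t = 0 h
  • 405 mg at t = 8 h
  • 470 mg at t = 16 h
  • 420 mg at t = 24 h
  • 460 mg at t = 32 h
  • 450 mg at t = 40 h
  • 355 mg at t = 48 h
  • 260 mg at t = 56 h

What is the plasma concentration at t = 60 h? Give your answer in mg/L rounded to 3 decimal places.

258.429 mg/L

k = ln 2 / 5 = 0.13863 per h
Dose 1 (75 mg at t=0 h): 75·exp(−0.13863·60) = 0.018 mg/L
Dose 2 (405 mg at t=8 h): 405·exp(−0.13863·52) = 0.300 mg/L
Dose 3 (470 mg at t=16 h): 470·exp(−0.13863·44) = 1.054 mg/L
Dose 4 (420 mg at t=24 h): 420·exp(−0.13863·36) = 2.856 mg/L
Dose 5 (460 mg at t=32 h): 460·exp(−0.13863·28) = 9.484 mg/L
Dose 6 (450 mg at t=40 h): 450·exp(−0.13863·20) = 28.125 mg/L
Dose 7 (355 mg at t=48 h): 355·exp(−0.13863·12) = 67.260 mg/L
Dose 8 (260 mg at t=56 h): 260·exp(−0.13863·4) = 149.331 mg/L
C(60) = 0.018 + 0.300 + 1.054 + 2.856 + 9.484 + 28.125 + 67.260 + 149.331 = 258.429 mg/L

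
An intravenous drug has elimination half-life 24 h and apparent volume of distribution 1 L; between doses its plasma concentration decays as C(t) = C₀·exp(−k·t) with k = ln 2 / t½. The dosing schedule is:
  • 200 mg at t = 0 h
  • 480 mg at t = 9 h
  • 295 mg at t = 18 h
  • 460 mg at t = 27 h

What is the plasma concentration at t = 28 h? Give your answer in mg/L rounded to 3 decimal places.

k = ln 2 / 24 = 0.02888 per h
Dose 1 (200 mg at t=0 h): 200·exp(−0.02888·28) = 89.090 mg/L
Dose 2 (480 mg at t=9 h): 480·exp(−0.02888·19) = 277.285 mg/L
Dose 3 (295 mg at t=18 h): 295·exp(−0.02888·10) = 221.000 mg/L
Dose 4 (460 mg at t=27 h): 460·exp(−0.02888·1) = 446.905 mg/L
C(28) = 89.090 + 277.285 + 221.000 + 446.905 = 1034.280 mg/L

1034.280 mg/L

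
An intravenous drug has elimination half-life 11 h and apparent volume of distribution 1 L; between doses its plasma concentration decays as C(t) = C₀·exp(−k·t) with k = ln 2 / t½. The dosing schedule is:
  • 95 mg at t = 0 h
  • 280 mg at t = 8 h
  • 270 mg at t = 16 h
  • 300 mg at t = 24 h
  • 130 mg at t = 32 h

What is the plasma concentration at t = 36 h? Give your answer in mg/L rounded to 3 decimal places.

k = ln 2 / 11 = 0.06301 per h
Dose 1 (95 mg at t=0 h): 95·exp(−0.06301·36) = 9.830 mg/L
Dose 2 (280 mg at t=8 h): 280·exp(−0.06301·28) = 47.962 mg/L
Dose 3 (270 mg at t=16 h): 270·exp(−0.06301·20) = 76.566 mg/L
Dose 4 (300 mg at t=24 h): 300·exp(−0.06301·12) = 140.840 mg/L
Dose 5 (130 mg at t=32 h): 130·exp(−0.06301·4) = 101.036 mg/L
C(36) = 9.830 + 47.962 + 76.566 + 140.840 + 101.036 = 376.234 mg/L

376.234 mg/L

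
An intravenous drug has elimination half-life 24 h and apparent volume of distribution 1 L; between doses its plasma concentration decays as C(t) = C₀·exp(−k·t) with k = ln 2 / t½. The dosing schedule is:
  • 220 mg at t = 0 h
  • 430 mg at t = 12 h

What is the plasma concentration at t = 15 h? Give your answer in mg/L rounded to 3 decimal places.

k = ln 2 / 24 = 0.02888 per h
Dose 1 (220 mg at t=0 h): 220·exp(−0.02888·15) = 142.652 mg/L
Dose 2 (430 mg at t=12 h): 430·exp(−0.02888·3) = 394.312 mg/L
C(15) = 142.652 + 394.312 = 536.964 mg/L

536.964 mg/L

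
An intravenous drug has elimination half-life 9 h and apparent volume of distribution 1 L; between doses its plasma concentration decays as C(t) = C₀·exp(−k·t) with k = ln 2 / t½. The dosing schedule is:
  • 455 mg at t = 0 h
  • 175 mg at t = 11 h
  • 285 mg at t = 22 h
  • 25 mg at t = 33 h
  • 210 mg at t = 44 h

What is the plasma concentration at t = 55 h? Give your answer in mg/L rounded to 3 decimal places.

129.535 mg/L

k = ln 2 / 9 = 0.07702 per h
Dose 1 (455 mg at t=0 h): 455·exp(−0.07702·55) = 6.582 mg/L
Dose 2 (175 mg at t=11 h): 175·exp(−0.07702·44) = 5.907 mg/L
Dose 3 (285 mg at t=22 h): 285·exp(−0.07702·33) = 22.442 mg/L
Dose 4 (25 mg at t=33 h): 25·exp(−0.07702·22) = 4.593 mg/L
Dose 5 (210 mg at t=44 h): 210·exp(−0.07702·11) = 90.011 mg/L
C(55) = 6.582 + 5.907 + 22.442 + 4.593 + 90.011 = 129.535 mg/L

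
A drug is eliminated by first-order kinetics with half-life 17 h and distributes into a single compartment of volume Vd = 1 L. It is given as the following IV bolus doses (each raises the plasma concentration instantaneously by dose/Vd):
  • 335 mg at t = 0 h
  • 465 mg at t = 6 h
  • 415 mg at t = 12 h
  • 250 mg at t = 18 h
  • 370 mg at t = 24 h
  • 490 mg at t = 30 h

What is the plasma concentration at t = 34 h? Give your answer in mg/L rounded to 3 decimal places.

k = ln 2 / 17 = 0.04077 per h
Dose 1 (335 mg at t=0 h): 335·exp(−0.04077·34) = 83.750 mg/L
Dose 2 (465 mg at t=6 h): 465·exp(−0.04077·28) = 148.470 mg/L
Dose 3 (415 mg at t=12 h): 415·exp(−0.04077·22) = 169.231 mg/L
Dose 4 (250 mg at t=18 h): 250·exp(−0.04077·16) = 130.202 mg/L
Dose 5 (370 mg at t=24 h): 370·exp(−0.04077·10) = 246.108 mg/L
Dose 6 (490 mg at t=30 h): 490·exp(−0.04077·4) = 416.261 mg/L
C(34) = 83.750 + 148.470 + 169.231 + 130.202 + 246.108 + 416.261 = 1194.022 mg/L

1194.022 mg/L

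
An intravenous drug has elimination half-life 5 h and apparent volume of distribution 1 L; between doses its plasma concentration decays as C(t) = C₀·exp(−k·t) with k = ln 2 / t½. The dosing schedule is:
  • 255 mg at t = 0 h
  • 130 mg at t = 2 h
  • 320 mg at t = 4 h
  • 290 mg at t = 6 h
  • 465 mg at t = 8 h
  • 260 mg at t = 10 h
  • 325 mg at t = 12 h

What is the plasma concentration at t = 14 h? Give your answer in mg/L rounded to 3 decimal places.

k = ln 2 / 5 = 0.13863 per h
Dose 1 (255 mg at t=0 h): 255·exp(−0.13863·14) = 36.615 mg/L
Dose 2 (130 mg at t=2 h): 130·exp(−0.13863·12) = 24.630 mg/L
Dose 3 (320 mg at t=4 h): 320·exp(−0.13863·10) = 80.000 mg/L
Dose 4 (290 mg at t=6 h): 290·exp(−0.13863·8) = 95.664 mg/L
Dose 5 (465 mg at t=8 h): 465·exp(−0.13863·6) = 202.403 mg/L
Dose 6 (260 mg at t=10 h): 260·exp(−0.13863·4) = 149.331 mg/L
Dose 7 (325 mg at t=12 h): 325·exp(−0.13863·2) = 246.304 mg/L
C(14) = 36.615 + 24.630 + 80.000 + 95.664 + 202.403 + 149.331 + 246.304 = 834.947 mg/L

834.947 mg/L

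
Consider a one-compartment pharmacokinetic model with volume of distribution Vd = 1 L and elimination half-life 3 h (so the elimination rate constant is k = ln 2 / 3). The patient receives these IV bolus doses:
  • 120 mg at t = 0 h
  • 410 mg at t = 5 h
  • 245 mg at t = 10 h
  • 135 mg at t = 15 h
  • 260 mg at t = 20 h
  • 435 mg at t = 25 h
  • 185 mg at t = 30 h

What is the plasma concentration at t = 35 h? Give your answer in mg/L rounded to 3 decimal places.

k = ln 2 / 3 = 0.23105 per h
Dose 1 (120 mg at t=0 h): 120·exp(−0.23105·35) = 0.037 mg/L
Dose 2 (410 mg at t=5 h): 410·exp(−0.23105·30) = 0.400 mg/L
Dose 3 (245 mg at t=10 h): 245·exp(−0.23105·25) = 0.760 mg/L
Dose 4 (135 mg at t=15 h): 135·exp(−0.23105·20) = 1.329 mg/L
Dose 5 (260 mg at t=20 h): 260·exp(−0.23105·15) = 8.125 mg/L
Dose 6 (435 mg at t=25 h): 435·exp(−0.23105·10) = 43.157 mg/L
Dose 7 (185 mg at t=30 h): 185·exp(−0.23105·5) = 58.271 mg/L
C(35) = 0.037 + 0.400 + 0.760 + 1.329 + 8.125 + 43.157 + 58.271 = 112.080 mg/L

112.080 mg/L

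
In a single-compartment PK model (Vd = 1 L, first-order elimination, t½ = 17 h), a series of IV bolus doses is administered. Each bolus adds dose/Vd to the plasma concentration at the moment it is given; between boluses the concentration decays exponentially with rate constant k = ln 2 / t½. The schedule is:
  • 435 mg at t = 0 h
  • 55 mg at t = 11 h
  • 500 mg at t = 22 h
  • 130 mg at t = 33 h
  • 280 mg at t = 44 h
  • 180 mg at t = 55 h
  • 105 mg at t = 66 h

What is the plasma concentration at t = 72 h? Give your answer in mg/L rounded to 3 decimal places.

380.891 mg/L

k = ln 2 / 17 = 0.04077 per h
Dose 1 (435 mg at t=0 h): 435·exp(−0.04077·72) = 23.096 mg/L
Dose 2 (55 mg at t=11 h): 55·exp(−0.04077·61) = 4.573 mg/L
Dose 3 (500 mg at t=22 h): 500·exp(−0.04077·50) = 65.101 mg/L
Dose 4 (130 mg at t=33 h): 130·exp(−0.04077·39) = 26.506 mg/L
Dose 5 (280 mg at t=44 h): 280·exp(−0.04077·28) = 89.401 mg/L
Dose 6 (180 mg at t=55 h): 180·exp(−0.04077·17) = 90.000 mg/L
Dose 7 (105 mg at t=66 h): 105·exp(−0.04077·6) = 82.214 mg/L
C(72) = 23.096 + 4.573 + 65.101 + 26.506 + 89.401 + 90.000 + 82.214 = 380.891 mg/L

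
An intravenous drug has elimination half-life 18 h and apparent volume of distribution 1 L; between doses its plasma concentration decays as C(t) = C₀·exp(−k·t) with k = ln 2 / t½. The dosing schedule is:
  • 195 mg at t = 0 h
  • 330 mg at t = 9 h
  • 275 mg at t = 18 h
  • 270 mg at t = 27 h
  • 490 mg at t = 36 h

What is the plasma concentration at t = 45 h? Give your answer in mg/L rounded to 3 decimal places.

695.681 mg/L

k = ln 2 / 18 = 0.03851 per h
Dose 1 (195 mg at t=0 h): 195·exp(−0.03851·45) = 34.471 mg/L
Dose 2 (330 mg at t=9 h): 330·exp(−0.03851·36) = 82.500 mg/L
Dose 3 (275 mg at t=18 h): 275·exp(−0.03851·27) = 97.227 mg/L
Dose 4 (270 mg at t=27 h): 270·exp(−0.03851·18) = 135.000 mg/L
Dose 5 (490 mg at t=36 h): 490·exp(−0.03851·9) = 346.482 mg/L
C(45) = 34.471 + 82.500 + 97.227 + 135.000 + 346.482 = 695.681 mg/L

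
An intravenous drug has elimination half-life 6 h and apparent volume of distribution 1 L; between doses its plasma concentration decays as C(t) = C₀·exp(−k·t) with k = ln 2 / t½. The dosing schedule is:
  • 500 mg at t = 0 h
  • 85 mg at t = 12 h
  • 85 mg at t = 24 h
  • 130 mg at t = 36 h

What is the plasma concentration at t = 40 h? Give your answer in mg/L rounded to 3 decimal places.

103.550 mg/L

k = ln 2 / 6 = 0.11552 per h
Dose 1 (500 mg at t=0 h): 500·exp(−0.11552·40) = 4.922 mg/L
Dose 2 (85 mg at t=12 h): 85·exp(−0.11552·28) = 3.347 mg/L
Dose 3 (85 mg at t=24 h): 85·exp(−0.11552·16) = 13.387 mg/L
Dose 4 (130 mg at t=36 h): 130·exp(−0.11552·4) = 81.895 mg/L
C(40) = 4.922 + 3.347 + 13.387 + 81.895 = 103.550 mg/L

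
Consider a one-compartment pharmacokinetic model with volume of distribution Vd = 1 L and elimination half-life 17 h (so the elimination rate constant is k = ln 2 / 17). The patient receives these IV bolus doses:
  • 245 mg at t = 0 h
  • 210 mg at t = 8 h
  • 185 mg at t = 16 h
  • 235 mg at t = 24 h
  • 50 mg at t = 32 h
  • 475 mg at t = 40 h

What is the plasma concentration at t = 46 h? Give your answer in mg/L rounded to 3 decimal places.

632.594 mg/L

k = ln 2 / 17 = 0.04077 per h
Dose 1 (245 mg at t=0 h): 245·exp(−0.04077·46) = 37.550 mg/L
Dose 2 (210 mg at t=8 h): 210·exp(−0.04077·38) = 44.599 mg/L
Dose 3 (185 mg at t=16 h): 185·exp(−0.04077·30) = 54.443 mg/L
Dose 4 (235 mg at t=24 h): 235·exp(−0.04077·22) = 95.830 mg/L
Dose 5 (50 mg at t=32 h): 50·exp(−0.04077·14) = 28.253 mg/L
Dose 6 (475 mg at t=40 h): 475·exp(−0.04077·6) = 371.918 mg/L
C(46) = 37.550 + 44.599 + 54.443 + 95.830 + 28.253 + 371.918 = 632.594 mg/L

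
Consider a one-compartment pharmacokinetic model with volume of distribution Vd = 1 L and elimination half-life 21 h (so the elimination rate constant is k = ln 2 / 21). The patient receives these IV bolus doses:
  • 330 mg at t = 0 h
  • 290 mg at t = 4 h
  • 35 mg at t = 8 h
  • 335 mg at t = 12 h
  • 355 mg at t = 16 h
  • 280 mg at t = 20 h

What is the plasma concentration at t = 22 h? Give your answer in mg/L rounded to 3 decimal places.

1135.939 mg/L

k = ln 2 / 21 = 0.03301 per h
Dose 1 (330 mg at t=0 h): 330·exp(−0.03301·22) = 159.643 mg/L
Dose 2 (290 mg at t=4 h): 290·exp(−0.03301·18) = 160.093 mg/L
Dose 3 (35 mg at t=8 h): 35·exp(−0.03301·14) = 22.049 mg/L
Dose 4 (335 mg at t=12 h): 335·exp(−0.03301·10) = 240.823 mg/L
Dose 5 (355 mg at t=16 h): 355·exp(−0.03301·6) = 291.219 mg/L
Dose 6 (280 mg at t=20 h): 280·exp(−0.03301·2) = 262.113 mg/L
C(22) = 159.643 + 160.093 + 22.049 + 240.823 + 291.219 + 262.113 = 1135.939 mg/L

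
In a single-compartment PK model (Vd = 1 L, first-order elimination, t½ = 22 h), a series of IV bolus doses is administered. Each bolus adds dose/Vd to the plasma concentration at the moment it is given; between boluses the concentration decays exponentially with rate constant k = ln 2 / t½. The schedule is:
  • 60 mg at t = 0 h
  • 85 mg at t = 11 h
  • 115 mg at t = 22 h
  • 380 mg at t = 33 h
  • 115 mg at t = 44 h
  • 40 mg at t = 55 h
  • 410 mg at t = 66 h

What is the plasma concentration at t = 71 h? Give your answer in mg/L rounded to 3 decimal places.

k = ln 2 / 22 = 0.03151 per h
Dose 1 (60 mg at t=0 h): 60·exp(−0.03151·71) = 6.407 mg/L
Dose 2 (85 mg at t=11 h): 85·exp(−0.03151·60) = 12.836 mg/L
Dose 3 (115 mg at t=22 h): 115·exp(−0.03151·49) = 24.560 mg/L
Dose 4 (380 mg at t=33 h): 380·exp(−0.03151·38) = 114.768 mg/L
Dose 5 (115 mg at t=44 h): 115·exp(−0.03151·27) = 49.119 mg/L
Dose 6 (40 mg at t=55 h): 40·exp(−0.03151·16) = 24.162 mg/L
Dose 7 (410 mg at t=66 h): 410·exp(−0.03151·5) = 350.242 mg/L
C(71) = 6.407 + 12.836 + 24.560 + 114.768 + 49.119 + 24.162 + 350.242 = 582.094 mg/L

582.094 mg/L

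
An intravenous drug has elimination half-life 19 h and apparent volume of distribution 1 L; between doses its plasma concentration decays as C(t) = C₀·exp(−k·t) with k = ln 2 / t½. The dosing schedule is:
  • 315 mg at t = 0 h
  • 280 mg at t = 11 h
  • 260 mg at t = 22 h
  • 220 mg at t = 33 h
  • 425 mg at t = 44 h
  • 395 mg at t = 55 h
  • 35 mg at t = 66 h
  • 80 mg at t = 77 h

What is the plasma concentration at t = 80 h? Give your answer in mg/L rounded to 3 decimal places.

476.223 mg/L

k = ln 2 / 19 = 0.03648 per h
Dose 1 (315 mg at t=0 h): 315·exp(−0.03648·80) = 17.014 mg/L
Dose 2 (280 mg at t=11 h): 280·exp(−0.03648·69) = 22.591 mg/L
Dose 3 (260 mg at t=22 h): 260·exp(−0.03648·58) = 31.336 mg/L
Dose 4 (220 mg at t=33 h): 220·exp(−0.03648·47) = 39.607 mg/L
Dose 5 (425 mg at t=44 h): 425·exp(−0.03648·36) = 114.292 mg/L
Dose 6 (395 mg at t=55 h): 395·exp(−0.03648·25) = 158.674 mg/L
Dose 7 (35 mg at t=66 h): 35·exp(−0.03648·14) = 21.002 mg/L
Dose 8 (80 mg at t=77 h): 80·exp(−0.03648·3) = 71.707 mg/L
C(80) = 17.014 + 22.591 + 31.336 + 39.607 + 114.292 + 158.674 + 21.002 + 71.707 = 476.223 mg/L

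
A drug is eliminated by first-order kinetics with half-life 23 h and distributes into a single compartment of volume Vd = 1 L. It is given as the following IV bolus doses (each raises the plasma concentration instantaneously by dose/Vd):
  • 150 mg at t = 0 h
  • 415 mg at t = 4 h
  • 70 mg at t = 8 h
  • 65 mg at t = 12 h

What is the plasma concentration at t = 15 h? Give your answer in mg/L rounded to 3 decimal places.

509.420 mg/L

k = ln 2 / 23 = 0.03014 per h
Dose 1 (150 mg at t=0 h): 150·exp(−0.03014·15) = 95.448 mg/L
Dose 2 (415 mg at t=4 h): 415·exp(−0.03014·11) = 297.905 mg/L
Dose 3 (70 mg at t=8 h): 70·exp(−0.03014·7) = 56.687 mg/L
Dose 4 (65 mg at t=12 h): 65·exp(−0.03014·3) = 59.381 mg/L
C(15) = 95.448 + 297.905 + 56.687 + 59.381 = 509.420 mg/L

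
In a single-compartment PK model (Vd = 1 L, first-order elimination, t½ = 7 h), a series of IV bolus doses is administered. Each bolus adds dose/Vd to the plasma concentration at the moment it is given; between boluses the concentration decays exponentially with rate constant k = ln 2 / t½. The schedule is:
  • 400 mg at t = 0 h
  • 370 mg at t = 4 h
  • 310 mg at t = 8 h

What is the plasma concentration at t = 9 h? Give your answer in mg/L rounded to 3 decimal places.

670.359 mg/L

k = ln 2 / 7 = 0.09902 per h
Dose 1 (400 mg at t=0 h): 400·exp(−0.09902·9) = 164.067 mg/L
Dose 2 (370 mg at t=4 h): 370·exp(−0.09902·5) = 225.518 mg/L
Dose 3 (310 mg at t=8 h): 310·exp(−0.09902·1) = 280.774 mg/L
C(9) = 164.067 + 225.518 + 280.774 = 670.359 mg/L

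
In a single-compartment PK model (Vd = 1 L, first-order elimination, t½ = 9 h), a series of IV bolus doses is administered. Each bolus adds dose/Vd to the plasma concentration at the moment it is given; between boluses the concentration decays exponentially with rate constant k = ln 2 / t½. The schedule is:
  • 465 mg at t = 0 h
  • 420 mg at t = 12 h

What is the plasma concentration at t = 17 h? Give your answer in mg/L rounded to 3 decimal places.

k = ln 2 / 9 = 0.07702 per h
Dose 1 (465 mg at t=0 h): 465·exp(−0.07702·17) = 125.557 mg/L
Dose 2 (420 mg at t=12 h): 420·exp(−0.07702·5) = 285.766 mg/L
C(17) = 125.557 + 285.766 = 411.323 mg/L

411.323 mg/L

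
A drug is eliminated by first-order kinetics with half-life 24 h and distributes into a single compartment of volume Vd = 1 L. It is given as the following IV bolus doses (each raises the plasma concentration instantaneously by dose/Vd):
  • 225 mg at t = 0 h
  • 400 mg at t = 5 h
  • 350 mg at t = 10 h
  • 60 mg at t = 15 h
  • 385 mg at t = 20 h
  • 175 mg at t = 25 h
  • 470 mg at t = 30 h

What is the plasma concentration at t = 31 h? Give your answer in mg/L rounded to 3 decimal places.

k = ln 2 / 24 = 0.02888 per h
Dose 1 (225 mg at t=0 h): 225·exp(−0.02888·31) = 91.908 mg/L
Dose 2 (400 mg at t=5 h): 400·exp(−0.02888·26) = 188.775 mg/L
Dose 3 (350 mg at t=10 h): 350·exp(−0.02888·21) = 190.839 mg/L
Dose 4 (60 mg at t=15 h): 60·exp(−0.02888·16) = 37.798 mg/L
Dose 5 (385 mg at t=20 h): 385·exp(−0.02888·11) = 280.213 mg/L
Dose 6 (175 mg at t=25 h): 175·exp(−0.02888·6) = 147.157 mg/L
Dose 7 (470 mg at t=30 h): 470·exp(−0.02888·1) = 456.620 mg/L
C(31) = 91.908 + 188.775 + 190.839 + 37.798 + 280.213 + 147.157 + 456.620 = 1393.309 mg/L

1393.309 mg/L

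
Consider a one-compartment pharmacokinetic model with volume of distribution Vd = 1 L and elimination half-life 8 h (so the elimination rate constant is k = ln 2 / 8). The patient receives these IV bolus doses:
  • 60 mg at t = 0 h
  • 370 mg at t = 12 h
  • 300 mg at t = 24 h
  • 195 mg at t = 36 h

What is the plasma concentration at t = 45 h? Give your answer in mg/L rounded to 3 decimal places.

k = ln 2 / 8 = 0.08664 per h
Dose 1 (60 mg at t=0 h): 60·exp(−0.08664·45) = 1.216 mg/L
Dose 2 (370 mg at t=12 h): 370·exp(−0.08664·33) = 21.206 mg/L
Dose 3 (300 mg at t=24 h): 300·exp(−0.08664·21) = 48.631 mg/L
Dose 4 (195 mg at t=36 h): 195·exp(−0.08664·9) = 89.408 mg/L
C(45) = 1.216 + 21.206 + 48.631 + 89.408 = 160.461 mg/L

160.461 mg/L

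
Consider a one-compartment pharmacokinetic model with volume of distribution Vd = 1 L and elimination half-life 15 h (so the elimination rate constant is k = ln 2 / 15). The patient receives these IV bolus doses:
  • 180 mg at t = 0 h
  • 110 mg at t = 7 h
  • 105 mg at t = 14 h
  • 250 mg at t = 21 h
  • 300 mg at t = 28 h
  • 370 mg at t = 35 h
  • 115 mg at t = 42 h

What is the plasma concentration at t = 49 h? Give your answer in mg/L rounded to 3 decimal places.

k = ln 2 / 15 = 0.04621 per h
Dose 1 (180 mg at t=0 h): 180·exp(−0.04621·49) = 18.703 mg/L
Dose 2 (110 mg at t=7 h): 110·exp(−0.04621·42) = 15.795 mg/L
Dose 3 (105 mg at t=14 h): 105·exp(−0.04621·35) = 20.835 mg/L
Dose 4 (250 mg at t=21 h): 250·exp(−0.04621·28) = 68.552 mg/L
Dose 5 (300 mg at t=28 h): 300·exp(−0.04621·21) = 113.679 mg/L
Dose 6 (370 mg at t=35 h): 370·exp(−0.04621·14) = 193.749 mg/L
Dose 7 (115 mg at t=42 h): 115·exp(−0.04621·7) = 83.218 mg/L
C(49) = 18.703 + 15.795 + 20.835 + 68.552 + 113.679 + 193.749 + 83.218 = 514.530 mg/L

514.530 mg/L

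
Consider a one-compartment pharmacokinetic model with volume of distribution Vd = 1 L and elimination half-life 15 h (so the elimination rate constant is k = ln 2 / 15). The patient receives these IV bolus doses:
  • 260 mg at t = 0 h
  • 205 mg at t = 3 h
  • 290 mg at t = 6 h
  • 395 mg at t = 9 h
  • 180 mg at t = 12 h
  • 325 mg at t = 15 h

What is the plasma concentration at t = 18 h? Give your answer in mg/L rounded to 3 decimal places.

1062.179 mg/L

k = ln 2 / 15 = 0.04621 per h
Dose 1 (260 mg at t=0 h): 260·exp(−0.04621·18) = 113.172 mg/L
Dose 2 (205 mg at t=3 h): 205·exp(−0.04621·15) = 102.500 mg/L
Dose 3 (290 mg at t=6 h): 290·exp(−0.04621·12) = 166.561 mg/L
Dose 4 (395 mg at t=9 h): 395·exp(−0.04621·9) = 260.603 mg/L
Dose 5 (180 mg at t=12 h): 180·exp(−0.04621·6) = 136.414 mg/L
Dose 6 (325 mg at t=15 h): 325·exp(−0.04621·3) = 282.929 mg/L
C(18) = 113.172 + 102.500 + 166.561 + 260.603 + 136.414 + 282.929 = 1062.179 mg/L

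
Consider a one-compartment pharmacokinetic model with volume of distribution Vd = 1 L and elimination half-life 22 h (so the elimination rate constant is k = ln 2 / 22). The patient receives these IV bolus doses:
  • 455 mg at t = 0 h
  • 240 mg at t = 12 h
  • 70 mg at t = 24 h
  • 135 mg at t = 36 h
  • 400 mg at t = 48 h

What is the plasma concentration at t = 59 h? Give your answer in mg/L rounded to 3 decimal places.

496.984 mg/L

k = ln 2 / 22 = 0.03151 per h
Dose 1 (455 mg at t=0 h): 455·exp(−0.03151·59) = 70.909 mg/L
Dose 2 (240 mg at t=12 h): 240·exp(−0.03151·47) = 54.589 mg/L
Dose 3 (70 mg at t=24 h): 70·exp(−0.03151·35) = 23.237 mg/L
Dose 4 (135 mg at t=36 h): 135·exp(−0.03151·23) = 65.406 mg/L
Dose 5 (400 mg at t=48 h): 400·exp(−0.03151·11) = 282.843 mg/L
C(59) = 70.909 + 54.589 + 23.237 + 65.406 + 282.843 = 496.984 mg/L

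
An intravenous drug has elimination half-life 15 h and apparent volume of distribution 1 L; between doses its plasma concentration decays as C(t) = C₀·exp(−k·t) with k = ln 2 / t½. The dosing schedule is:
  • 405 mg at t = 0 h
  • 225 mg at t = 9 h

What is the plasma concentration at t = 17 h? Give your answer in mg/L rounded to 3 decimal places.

340.089 mg/L

k = ln 2 / 15 = 0.04621 per h
Dose 1 (405 mg at t=0 h): 405·exp(−0.04621·17) = 184.624 mg/L
Dose 2 (225 mg at t=9 h): 225·exp(−0.04621·8) = 155.465 mg/L
C(17) = 184.624 + 155.465 = 340.089 mg/L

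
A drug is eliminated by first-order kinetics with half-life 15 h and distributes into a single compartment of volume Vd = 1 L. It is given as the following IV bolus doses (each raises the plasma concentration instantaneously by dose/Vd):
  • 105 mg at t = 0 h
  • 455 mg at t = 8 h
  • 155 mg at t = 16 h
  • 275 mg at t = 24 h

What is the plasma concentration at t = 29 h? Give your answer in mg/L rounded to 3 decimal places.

503.176 mg/L

k = ln 2 / 15 = 0.04621 per h
Dose 1 (105 mg at t=0 h): 105·exp(−0.04621·29) = 27.491 mg/L
Dose 2 (455 mg at t=8 h): 455·exp(−0.04621·21) = 172.413 mg/L
Dose 3 (155 mg at t=16 h): 155·exp(−0.04621·13) = 85.004 mg/L
Dose 4 (275 mg at t=24 h): 275·exp(−0.04621·5) = 218.268 mg/L
C(29) = 27.491 + 172.413 + 85.004 + 218.268 = 503.176 mg/L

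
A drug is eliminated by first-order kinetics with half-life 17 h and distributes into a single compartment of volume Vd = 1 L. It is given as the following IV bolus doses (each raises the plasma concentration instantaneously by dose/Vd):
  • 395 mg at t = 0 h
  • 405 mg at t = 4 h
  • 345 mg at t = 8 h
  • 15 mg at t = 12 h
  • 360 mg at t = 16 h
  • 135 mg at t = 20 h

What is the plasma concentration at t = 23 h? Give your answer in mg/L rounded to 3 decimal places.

k = ln 2 / 17 = 0.04077 per h
Dose 1 (395 mg at t=0 h): 395·exp(−0.04077·23) = 154.640 mg/L
Dose 2 (405 mg at t=4 h): 405·exp(−0.04077·19) = 186.642 mg/L
Dose 3 (345 mg at t=8 h): 345·exp(−0.04077·15) = 187.156 mg/L
Dose 4 (15 mg at t=12 h): 15·exp(−0.04077·11) = 9.579 mg/L
Dose 5 (360 mg at t=16 h): 360·exp(−0.04077·7) = 270.613 mg/L
Dose 6 (135 mg at t=20 h): 135·exp(−0.04077·3) = 119.457 mg/L
C(23) = 154.640 + 186.642 + 187.156 + 9.579 + 270.613 + 119.457 = 928.087 mg/L

928.087 mg/L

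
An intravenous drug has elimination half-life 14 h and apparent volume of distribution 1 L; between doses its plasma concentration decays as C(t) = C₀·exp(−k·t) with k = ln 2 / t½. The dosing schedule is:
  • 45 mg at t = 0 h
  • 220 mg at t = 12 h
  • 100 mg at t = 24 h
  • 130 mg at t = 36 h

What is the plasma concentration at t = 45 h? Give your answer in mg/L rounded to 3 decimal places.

166.401 mg/L

k = ln 2 / 14 = 0.04951 per h
Dose 1 (45 mg at t=0 h): 45·exp(−0.04951·45) = 4.849 mg/L
Dose 2 (220 mg at t=12 h): 220·exp(−0.04951·33) = 42.939 mg/L
Dose 3 (100 mg at t=24 h): 100·exp(−0.04951·21) = 35.355 mg/L
Dose 4 (130 mg at t=36 h): 130·exp(−0.04951·9) = 83.258 mg/L
C(45) = 4.849 + 42.939 + 35.355 + 83.258 = 166.401 mg/L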